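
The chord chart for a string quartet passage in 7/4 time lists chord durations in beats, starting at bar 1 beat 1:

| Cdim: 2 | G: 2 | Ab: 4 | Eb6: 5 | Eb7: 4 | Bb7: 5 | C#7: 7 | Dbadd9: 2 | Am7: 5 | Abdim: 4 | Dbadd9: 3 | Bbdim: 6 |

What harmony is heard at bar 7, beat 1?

Dbadd9

Beat 1 of bar 7 is beat (7−1)×7 + 1 = 43 overall.
Running totals: Cdim ends at 2, G ends at 4, Ab ends at 8, Eb6 ends at 13, Eb7 ends at 17, Bb7 ends at 22, C#7 ends at 29, Dbadd9 ends at 31, Am7 ends at 36, Abdim ends at 40, Dbadd9 ends at 43.
Beat 43 falls within Dbadd9.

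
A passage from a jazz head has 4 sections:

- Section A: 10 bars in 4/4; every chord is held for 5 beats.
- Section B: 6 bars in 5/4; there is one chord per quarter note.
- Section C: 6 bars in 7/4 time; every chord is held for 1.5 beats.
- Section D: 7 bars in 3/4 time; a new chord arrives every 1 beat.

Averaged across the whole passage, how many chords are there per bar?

A: 10 bars of 4 beats is 40 beats; at 5 beats each that's 8 chords.
B: 6 bars of 5 beats is 30 beats; at 1 beat each that's 30 chords.
C: 6 bars of 7 beats is 42 beats; at 1.5 beats each that's 28 chords.
D: 7 bars of 3 beats is 21 beats; at 1 beat each that's 21 chords.
Overall: 87 chords over 29 bars → 87/29 = 3 chords per bar.

3 chords per bar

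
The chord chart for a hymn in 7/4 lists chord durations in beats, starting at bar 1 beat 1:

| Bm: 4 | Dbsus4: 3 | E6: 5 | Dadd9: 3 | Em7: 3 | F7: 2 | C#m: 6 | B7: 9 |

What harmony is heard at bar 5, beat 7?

B7

Beat 7 of bar 5 is beat (5−1)×7 + 7 = 35 overall.
Running totals: Bm ends at 4, Dbsus4 ends at 7, E6 ends at 12, Dadd9 ends at 15, Em7 ends at 18, F7 ends at 20, C#m ends at 26, B7 ends at 35.
Beat 35 falls within B7.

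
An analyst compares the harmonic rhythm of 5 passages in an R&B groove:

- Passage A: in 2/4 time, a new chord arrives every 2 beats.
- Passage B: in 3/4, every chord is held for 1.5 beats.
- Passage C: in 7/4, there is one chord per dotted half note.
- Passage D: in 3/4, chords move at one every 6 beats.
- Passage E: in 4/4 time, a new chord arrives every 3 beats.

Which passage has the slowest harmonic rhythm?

Passage D

A: 2 beats/bar ÷ 2 beats/chord = 1 chord/bar.
B: 3 beats/bar ÷ 1.5 beats/chord = 2 chords/bar.
C: 7 beats/bar ÷ 3 beats/chord = 7/3 chords/bar.
D: 3 beats/bar ÷ 6 beats/chord = 0.5 chords/bar.
E: 4 beats/bar ÷ 3 beats/chord = 4/3 chords/bar.
Slowest is D at 0.5 chords/bar.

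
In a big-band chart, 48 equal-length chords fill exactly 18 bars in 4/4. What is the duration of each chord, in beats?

18 bars × 4 beats/bar = 72 beats total.
72 beats ÷ 48 chords = 1.5 beats per chord.
(That is a dotted quarter note.)

1.5 beats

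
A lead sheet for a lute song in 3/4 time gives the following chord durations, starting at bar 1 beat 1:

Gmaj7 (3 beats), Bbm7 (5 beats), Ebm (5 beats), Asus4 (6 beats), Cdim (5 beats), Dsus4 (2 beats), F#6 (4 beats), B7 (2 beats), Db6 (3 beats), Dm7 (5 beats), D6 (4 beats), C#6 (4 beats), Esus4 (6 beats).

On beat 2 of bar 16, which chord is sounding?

Beat 2 of bar 16 is beat (16−1)×3 + 2 = 47 overall.
Running totals: Gmaj7 ends at 3, Bbm7 ends at 8, Ebm ends at 13, Asus4 ends at 19, Cdim ends at 24, Dsus4 ends at 26, F#6 ends at 30, B7 ends at 32, Db6 ends at 35, Dm7 ends at 40, D6 ends at 44, C#6 ends at 48.
Beat 47 falls within C#6.

C#6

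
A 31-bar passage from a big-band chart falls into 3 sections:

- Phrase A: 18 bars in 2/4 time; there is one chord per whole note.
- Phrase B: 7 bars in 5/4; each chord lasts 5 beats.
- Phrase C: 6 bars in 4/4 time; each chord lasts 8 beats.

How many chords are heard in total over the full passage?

A has 36 beats and chords last 4 each, so 9 chords.
B has 35 beats and chords last 5 each, so 7 chords.
C has 24 beats and chords last 8 each, so 3 chords.
Total: 9 + 7 + 3 = 19.

19 chords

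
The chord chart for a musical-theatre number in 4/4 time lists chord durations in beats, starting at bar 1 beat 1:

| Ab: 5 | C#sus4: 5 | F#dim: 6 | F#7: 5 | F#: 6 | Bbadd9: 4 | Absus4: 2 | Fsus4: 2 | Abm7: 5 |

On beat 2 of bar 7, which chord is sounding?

Beat 2 of bar 7 is beat (7−1)×4 + 2 = 26 overall.
Running totals: Ab ends at 5, C#sus4 ends at 10, F#dim ends at 16, F#7 ends at 21, F# ends at 27.
Beat 26 falls within F#.

F#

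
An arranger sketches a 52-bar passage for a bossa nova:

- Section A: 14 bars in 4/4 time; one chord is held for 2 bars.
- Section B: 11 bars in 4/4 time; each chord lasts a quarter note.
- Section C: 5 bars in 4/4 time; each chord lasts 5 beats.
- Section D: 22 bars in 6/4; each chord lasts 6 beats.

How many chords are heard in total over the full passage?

A has 56 beats and chords last 8 each, so 7 chords.
B has 44 beats and chords last 1 each, so 44 chords.
C has 20 beats and chords last 5 each, so 4 chords.
D has 132 beats and chords last 6 each, so 22 chords.
Total: 7 + 44 + 4 + 22 = 77.

77 chords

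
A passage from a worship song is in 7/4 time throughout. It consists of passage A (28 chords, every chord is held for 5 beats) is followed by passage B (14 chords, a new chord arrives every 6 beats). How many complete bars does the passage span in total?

A: 28 × 5 = 140 beats = 20 bars.
B: 14 × 6 = 84 beats = 12 bars.
Total: 20 + 12 = 32 bars.

32 bars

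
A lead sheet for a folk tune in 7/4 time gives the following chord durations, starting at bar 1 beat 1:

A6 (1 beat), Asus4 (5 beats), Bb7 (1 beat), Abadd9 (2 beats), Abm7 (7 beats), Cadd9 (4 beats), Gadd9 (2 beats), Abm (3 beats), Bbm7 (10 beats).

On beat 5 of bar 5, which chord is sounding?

Beat 5 of bar 5 is beat (5−1)×7 + 5 = 33 overall.
Running totals: A6 ends at 1, Asus4 ends at 6, Bb7 ends at 7, Abadd9 ends at 9, Abm7 ends at 16, Cadd9 ends at 20, Gadd9 ends at 22, Abm ends at 25, Bbm7 ends at 35.
Beat 33 falls within Bbm7.

Bbm7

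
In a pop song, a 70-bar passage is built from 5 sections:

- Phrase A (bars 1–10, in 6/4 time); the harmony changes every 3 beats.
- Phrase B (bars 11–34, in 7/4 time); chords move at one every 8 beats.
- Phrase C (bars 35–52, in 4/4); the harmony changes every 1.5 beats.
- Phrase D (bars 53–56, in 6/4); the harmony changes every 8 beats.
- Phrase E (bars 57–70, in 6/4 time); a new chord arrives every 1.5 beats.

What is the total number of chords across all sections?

148 chords

A: 10·6 = 60 beats, 60/3 = 20 chords.
B: 24·7 = 168 beats, 168/8 = 21 chords.
C: 18·4 = 72 beats, 72/1.5 = 48 chords.
D: 4·6 = 24 beats, 24/8 = 3 chords.
E: 14·6 = 84 beats, 84/1.5 = 56 chords.
Total: 20 + 21 + 48 + 3 + 56 = 148.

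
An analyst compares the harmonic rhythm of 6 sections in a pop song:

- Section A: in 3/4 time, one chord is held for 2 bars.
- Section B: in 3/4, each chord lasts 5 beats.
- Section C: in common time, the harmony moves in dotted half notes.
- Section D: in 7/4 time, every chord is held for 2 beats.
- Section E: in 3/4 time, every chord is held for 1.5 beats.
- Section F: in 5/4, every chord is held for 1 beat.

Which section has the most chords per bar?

Section F

A: 3 beats/bar ÷ 6 beats/chord = 0.5 chords/bar.
B: 3 beats/bar ÷ 5 beats/chord = 0.6 chords/bar.
C: 4 beats/bar ÷ 3 beats/chord = 4/3 chords/bar.
D: 7 beats/bar ÷ 2 beats/chord = 3.5 chords/bar.
E: 3 beats/bar ÷ 1.5 beats/chord = 2 chords/bar.
F: 5 beats/bar ÷ 1 beat/chord = 5 chords/bar.
Fastest is F at 5 chords/bar.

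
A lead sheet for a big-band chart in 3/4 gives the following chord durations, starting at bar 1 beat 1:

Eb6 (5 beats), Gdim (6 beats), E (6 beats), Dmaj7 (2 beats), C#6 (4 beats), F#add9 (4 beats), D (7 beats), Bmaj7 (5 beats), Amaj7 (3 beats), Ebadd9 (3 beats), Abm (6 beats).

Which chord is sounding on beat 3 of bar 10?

Beat 3 of bar 10 is beat (10−1)×3 + 3 = 30 overall.
Running totals: Eb6 ends at 5, Gdim ends at 11, E ends at 17, Dmaj7 ends at 19, C#6 ends at 23, F#add9 ends at 27, D ends at 34.
Beat 30 falls within D.

D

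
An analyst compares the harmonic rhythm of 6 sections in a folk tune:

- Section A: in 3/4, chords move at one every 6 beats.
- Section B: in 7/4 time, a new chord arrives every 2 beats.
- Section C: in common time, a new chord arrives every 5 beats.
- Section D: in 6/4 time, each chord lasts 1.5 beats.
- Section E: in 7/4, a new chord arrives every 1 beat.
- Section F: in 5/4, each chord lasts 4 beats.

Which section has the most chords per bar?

A: each chord is 6 beats in 3/4, so 0.5 per bar.
B: each chord is 2 beats in 7/4, so 3.5 per bar.
C: each chord is 5 beats in 4/4, so 0.8 per bar.
D: each chord is 1.5 beats in 6/4, so 4 per bar.
E: each chord is 1 beat in 7/4, so 7 per bar.
F: each chord is 4 beats in 5/4, so 1.25 per bar.
Fastest is E at 7 chords/bar.

Section E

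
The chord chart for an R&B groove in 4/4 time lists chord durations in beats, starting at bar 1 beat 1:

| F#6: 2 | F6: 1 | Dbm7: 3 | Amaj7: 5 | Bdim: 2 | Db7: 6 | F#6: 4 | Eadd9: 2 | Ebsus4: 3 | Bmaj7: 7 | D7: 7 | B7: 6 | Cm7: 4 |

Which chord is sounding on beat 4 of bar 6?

Eadd9

Beat 4 of bar 6 is beat (6−1)×4 + 4 = 24 overall.
Running totals: F#6 ends at 2, F6 ends at 3, Dbm7 ends at 6, Amaj7 ends at 11, Bdim ends at 13, Db7 ends at 19, F#6 ends at 23, Eadd9 ends at 25.
Beat 24 falls within Eadd9.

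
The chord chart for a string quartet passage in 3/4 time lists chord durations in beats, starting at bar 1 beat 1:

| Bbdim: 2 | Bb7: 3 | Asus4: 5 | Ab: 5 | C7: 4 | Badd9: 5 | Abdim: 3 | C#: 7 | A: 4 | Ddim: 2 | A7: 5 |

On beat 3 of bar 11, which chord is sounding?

C#

Beat 3 of bar 11 is beat (11−1)×3 + 3 = 33 overall.
Running totals: Bbdim ends at 2, Bb7 ends at 5, Asus4 ends at 10, Ab ends at 15, C7 ends at 19, Badd9 ends at 24, Abdim ends at 27, C# ends at 34.
Beat 33 falls within C#.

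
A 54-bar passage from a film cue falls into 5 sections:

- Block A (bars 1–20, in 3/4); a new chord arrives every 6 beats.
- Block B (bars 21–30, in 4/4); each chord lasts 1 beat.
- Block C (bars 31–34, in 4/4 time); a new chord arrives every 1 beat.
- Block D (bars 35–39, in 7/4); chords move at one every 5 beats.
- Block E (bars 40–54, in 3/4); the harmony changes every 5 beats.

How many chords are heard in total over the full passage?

A: 20 bars × 3 beats = 60 beats; 6 beats/chord → 10 chords.
B: 10 bars × 4 beats = 40 beats; 1 beat/chord → 40 chords.
C: 4 bars × 4 beats = 16 beats; 1 beat/chord → 16 chords.
D: 5 bars × 7 beats = 35 beats; 5 beats/chord → 7 chords.
E: 15 bars × 3 beats = 45 beats; 5 beats/chord → 9 chords.
Total: 10 + 40 + 16 + 7 + 9 = 82.

82 chords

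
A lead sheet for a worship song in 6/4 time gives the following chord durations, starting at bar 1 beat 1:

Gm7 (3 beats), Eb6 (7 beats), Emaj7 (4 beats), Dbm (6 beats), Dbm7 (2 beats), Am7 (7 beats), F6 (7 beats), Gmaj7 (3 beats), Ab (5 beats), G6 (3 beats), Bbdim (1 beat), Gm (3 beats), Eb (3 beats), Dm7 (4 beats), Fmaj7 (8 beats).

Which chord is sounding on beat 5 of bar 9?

Eb

Beat 5 of bar 9 is beat (9−1)×6 + 5 = 53 overall.
Running totals: Gm7 ends at 3, Eb6 ends at 10, Emaj7 ends at 14, Dbm ends at 20, Dbm7 ends at 22, Am7 ends at 29, F6 ends at 36, Gmaj7 ends at 39, Ab ends at 44, G6 ends at 47, Bbdim ends at 48, Gm ends at 51, Eb ends at 54.
Beat 53 falls within Eb.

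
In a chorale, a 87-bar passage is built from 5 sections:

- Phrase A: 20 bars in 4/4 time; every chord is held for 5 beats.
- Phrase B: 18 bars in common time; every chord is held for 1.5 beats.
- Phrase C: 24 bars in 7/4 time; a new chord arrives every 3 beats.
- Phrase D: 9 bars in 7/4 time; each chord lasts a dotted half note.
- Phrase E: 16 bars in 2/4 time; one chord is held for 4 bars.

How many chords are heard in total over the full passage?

145 chords

A: 20·4 = 80 beats, 80/5 = 16 chords.
B: 18·4 = 72 beats, 72/1.5 = 48 chords.
C: 24·7 = 168 beats, 168/3 = 56 chords.
D: 9·7 = 63 beats, 63/3 = 21 chords.
E: 16·2 = 32 beats, 32/8 = 4 chords.
Total: 16 + 48 + 56 + 21 + 4 = 145.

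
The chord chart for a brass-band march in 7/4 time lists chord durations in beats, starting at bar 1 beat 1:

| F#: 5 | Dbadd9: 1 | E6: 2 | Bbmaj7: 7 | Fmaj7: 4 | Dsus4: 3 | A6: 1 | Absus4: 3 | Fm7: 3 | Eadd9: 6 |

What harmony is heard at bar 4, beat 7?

Fm7

Beat 7 of bar 4 is beat (4−1)×7 + 7 = 28 overall.
Running totals: F# ends at 5, Dbadd9 ends at 6, E6 ends at 8, Bbmaj7 ends at 15, Fmaj7 ends at 19, Dsus4 ends at 22, A6 ends at 23, Absus4 ends at 26, Fm7 ends at 29.
Beat 28 falls within Fm7.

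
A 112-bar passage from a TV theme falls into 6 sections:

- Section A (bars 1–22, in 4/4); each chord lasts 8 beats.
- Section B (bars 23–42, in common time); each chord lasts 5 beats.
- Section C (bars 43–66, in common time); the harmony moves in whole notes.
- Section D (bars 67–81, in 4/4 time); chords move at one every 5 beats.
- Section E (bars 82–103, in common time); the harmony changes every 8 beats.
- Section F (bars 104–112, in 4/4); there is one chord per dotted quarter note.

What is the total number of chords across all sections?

A has 88 beats and chords last 8 each, so 11 chords.
B has 80 beats and chords last 5 each, so 16 chords.
C has 96 beats and chords last 4 each, so 24 chords.
D has 60 beats and chords last 5 each, so 12 chords.
E has 88 beats and chords last 8 each, so 11 chords.
F has 36 beats and chords last 1.5 each, so 24 chords.
Total: 11 + 16 + 24 + 12 + 11 + 24 = 98.

98 chords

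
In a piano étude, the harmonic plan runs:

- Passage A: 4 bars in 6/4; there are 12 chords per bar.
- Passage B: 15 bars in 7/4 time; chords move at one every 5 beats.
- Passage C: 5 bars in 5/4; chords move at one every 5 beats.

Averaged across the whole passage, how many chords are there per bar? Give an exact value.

A: 4 × 6 = 24 beats ÷ 0.5 = 48 chords.
B: 15 × 7 = 105 beats ÷ 5 = 21 chords.
C: 5 × 5 = 25 beats ÷ 5 = 5 chords.
Overall: 74 chords over 24 bars → 74/24 = 37/12 chords per bar.

37/12 chords per bar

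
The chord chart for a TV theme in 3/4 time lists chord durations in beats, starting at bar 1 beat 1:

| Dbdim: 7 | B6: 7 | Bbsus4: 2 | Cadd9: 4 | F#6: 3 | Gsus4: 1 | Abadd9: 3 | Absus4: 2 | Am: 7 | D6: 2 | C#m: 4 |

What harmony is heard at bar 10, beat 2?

Beat 2 of bar 10 is beat (10−1)×3 + 2 = 29 overall.
Running totals: Dbdim ends at 7, B6 ends at 14, Bbsus4 ends at 16, Cadd9 ends at 20, F#6 ends at 23, Gsus4 ends at 24, Abadd9 ends at 27, Absus4 ends at 29.
Beat 29 falls within Absus4.

Absus4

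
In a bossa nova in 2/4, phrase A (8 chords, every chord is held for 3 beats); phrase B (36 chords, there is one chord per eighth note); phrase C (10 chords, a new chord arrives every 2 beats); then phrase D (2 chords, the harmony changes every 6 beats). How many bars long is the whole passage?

A: 8 × 3 = 24 beats = 12 bars.
B: 36 × 0.5 = 18 beats = 9 bars.
C: 10 × 2 = 20 beats = 10 bars.
D: 2 × 6 = 12 beats = 6 bars.
Total: 12 + 9 + 10 + 6 = 37 bars.

37 bars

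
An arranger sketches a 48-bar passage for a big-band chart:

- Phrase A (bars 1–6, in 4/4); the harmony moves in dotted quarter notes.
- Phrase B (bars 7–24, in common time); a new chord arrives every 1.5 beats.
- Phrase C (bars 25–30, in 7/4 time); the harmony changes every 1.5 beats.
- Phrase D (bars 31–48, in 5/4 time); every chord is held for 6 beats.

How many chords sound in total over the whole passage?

A: 6·4 = 24 beats, 24/1.5 = 16 chords.
B: 18·4 = 72 beats, 72/1.5 = 48 chords.
C: 6·7 = 42 beats, 42/1.5 = 28 chords.
D: 18·5 = 90 beats, 90/6 = 15 chords.
Total: 16 + 48 + 28 + 15 = 107.

107 chords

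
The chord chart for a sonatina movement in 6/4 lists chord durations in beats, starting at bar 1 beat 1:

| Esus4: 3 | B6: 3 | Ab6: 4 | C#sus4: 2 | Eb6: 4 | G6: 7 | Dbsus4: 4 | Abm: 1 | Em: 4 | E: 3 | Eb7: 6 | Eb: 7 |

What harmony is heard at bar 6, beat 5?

E

Beat 5 of bar 6 is beat (6−1)×6 + 5 = 35 overall.
Running totals: Esus4 ends at 3, B6 ends at 6, Ab6 ends at 10, C#sus4 ends at 12, Eb6 ends at 16, G6 ends at 23, Dbsus4 ends at 27, Abm ends at 28, Em ends at 32, E ends at 35.
Beat 35 falls within E.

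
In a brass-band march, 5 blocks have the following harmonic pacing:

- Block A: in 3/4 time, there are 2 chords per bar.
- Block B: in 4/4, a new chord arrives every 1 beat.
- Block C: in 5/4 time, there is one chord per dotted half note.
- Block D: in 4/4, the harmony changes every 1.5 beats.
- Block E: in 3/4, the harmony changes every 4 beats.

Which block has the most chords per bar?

Block B

A: 3 beats/bar ÷ 1.5 beats/chord = 2 chords/bar.
B: 4 beats/bar ÷ 1 beat/chord = 4 chords/bar.
C: 5 beats/bar ÷ 3 beats/chord = 5/3 chords/bar.
D: 4 beats/bar ÷ 1.5 beats/chord = 8/3 chords/bar.
E: 3 beats/bar ÷ 4 beats/chord = 0.75 chords/bar.
Fastest is B at 4 chords/bar.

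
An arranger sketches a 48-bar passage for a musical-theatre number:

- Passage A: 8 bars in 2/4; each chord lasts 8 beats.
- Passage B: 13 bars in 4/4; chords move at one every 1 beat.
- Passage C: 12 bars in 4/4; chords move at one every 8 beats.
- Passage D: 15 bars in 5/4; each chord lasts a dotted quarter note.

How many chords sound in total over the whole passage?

A has 16 beats and chords last 8 each, so 2 chords.
B has 52 beats and chords last 1 each, so 52 chords.
C has 48 beats and chords last 8 each, so 6 chords.
D has 75 beats and chords last 1.5 each, so 50 chords.
Total: 2 + 52 + 6 + 50 = 110.

110 chords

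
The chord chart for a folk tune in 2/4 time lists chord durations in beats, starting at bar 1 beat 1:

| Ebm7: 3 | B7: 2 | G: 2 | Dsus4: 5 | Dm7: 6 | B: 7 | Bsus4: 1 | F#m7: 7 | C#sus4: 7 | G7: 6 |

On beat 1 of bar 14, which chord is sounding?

F#m7

Beat 1 of bar 14 is beat (14−1)×2 + 1 = 27 overall.
Running totals: Ebm7 ends at 3, B7 ends at 5, G ends at 7, Dsus4 ends at 12, Dm7 ends at 18, B ends at 25, Bsus4 ends at 26, F#m7 ends at 33.
Beat 27 falls within F#m7.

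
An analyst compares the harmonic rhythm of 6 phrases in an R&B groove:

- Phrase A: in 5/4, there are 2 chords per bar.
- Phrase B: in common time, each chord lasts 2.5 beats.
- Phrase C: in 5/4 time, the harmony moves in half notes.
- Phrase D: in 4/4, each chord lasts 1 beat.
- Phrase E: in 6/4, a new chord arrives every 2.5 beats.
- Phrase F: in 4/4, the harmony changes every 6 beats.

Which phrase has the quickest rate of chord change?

A: each chord is 2.5 beats in 5/4, so 2 per bar.
B: each chord is 2.5 beats in 4/4, so 1.6 per bar.
C: each chord is 2 beats in 5/4, so 2.5 per bar.
D: each chord is 1 beat in 4/4, so 4 per bar.
E: each chord is 2.5 beats in 6/4, so 2.4 per bar.
F: each chord is 6 beats in 4/4, so 2/3 per bar.
Fastest is D at 4 chords/bar.

Phrase D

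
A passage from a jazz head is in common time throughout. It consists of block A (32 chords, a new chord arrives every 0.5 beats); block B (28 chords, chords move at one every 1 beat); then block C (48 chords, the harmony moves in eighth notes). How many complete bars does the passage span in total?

A: 32 × 0.5 = 16 beats = 4 bars.
B: 28 × 1 = 28 beats = 7 bars.
C: 48 × 0.5 = 24 beats = 6 bars.
Total: 4 + 7 + 6 = 17 bars.

17 bars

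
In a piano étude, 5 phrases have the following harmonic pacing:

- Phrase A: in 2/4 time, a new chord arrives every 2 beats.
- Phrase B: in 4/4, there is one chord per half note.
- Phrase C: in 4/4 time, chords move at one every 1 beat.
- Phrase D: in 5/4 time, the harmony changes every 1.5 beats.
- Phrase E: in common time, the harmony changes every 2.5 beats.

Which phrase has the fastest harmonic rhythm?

A: each chord is 2 beats in 2/4, so 1 per bar.
B: each chord is 2 beats in 4/4, so 2 per bar.
C: each chord is 1 beat in 4/4, so 4 per bar.
D: each chord is 1.5 beats in 5/4, so 10/3 per bar.
E: each chord is 2.5 beats in 4/4, so 1.6 per bar.
Fastest is C at 4 chords/bar.

Phrase C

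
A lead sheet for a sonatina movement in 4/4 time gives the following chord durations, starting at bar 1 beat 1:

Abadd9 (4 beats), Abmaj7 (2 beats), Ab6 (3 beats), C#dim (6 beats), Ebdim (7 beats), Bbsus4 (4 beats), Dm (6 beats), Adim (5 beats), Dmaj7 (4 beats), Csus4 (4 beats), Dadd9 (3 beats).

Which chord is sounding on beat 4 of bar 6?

Bbsus4

Beat 4 of bar 6 is beat (6−1)×4 + 4 = 24 overall.
Running totals: Abadd9 ends at 4, Abmaj7 ends at 6, Ab6 ends at 9, C#dim ends at 15, Ebdim ends at 22, Bbsus4 ends at 26.
Beat 24 falls within Bbsus4.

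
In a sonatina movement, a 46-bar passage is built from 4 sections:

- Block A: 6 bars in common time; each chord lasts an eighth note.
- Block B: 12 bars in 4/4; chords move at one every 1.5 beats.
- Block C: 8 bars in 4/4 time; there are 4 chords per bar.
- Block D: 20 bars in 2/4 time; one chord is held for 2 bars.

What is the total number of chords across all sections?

122 chords

A: 6 bars × 4 beats = 24 beats; 0.5 beats/chord → 48 chords.
B: 12 bars × 4 beats = 48 beats; 1.5 beats/chord → 32 chords.
C: 8 bars × 4 beats = 32 beats; 1 beat/chord → 32 chords.
D: 20 bars × 2 beats = 40 beats; 4 beats/chord → 10 chords.
Total: 48 + 32 + 32 + 10 = 122.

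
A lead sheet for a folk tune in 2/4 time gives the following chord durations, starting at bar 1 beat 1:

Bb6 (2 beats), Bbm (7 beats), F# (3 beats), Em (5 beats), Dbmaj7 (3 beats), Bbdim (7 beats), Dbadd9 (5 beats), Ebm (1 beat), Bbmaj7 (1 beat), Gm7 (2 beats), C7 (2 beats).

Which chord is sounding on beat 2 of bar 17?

Bbmaj7

Beat 2 of bar 17 is beat (17−1)×2 + 2 = 34 overall.
Running totals: Bb6 ends at 2, Bbm ends at 9, F# ends at 12, Em ends at 17, Dbmaj7 ends at 20, Bbdim ends at 27, Dbadd9 ends at 32, Ebm ends at 33, Bbmaj7 ends at 34.
Beat 34 falls within Bbmaj7.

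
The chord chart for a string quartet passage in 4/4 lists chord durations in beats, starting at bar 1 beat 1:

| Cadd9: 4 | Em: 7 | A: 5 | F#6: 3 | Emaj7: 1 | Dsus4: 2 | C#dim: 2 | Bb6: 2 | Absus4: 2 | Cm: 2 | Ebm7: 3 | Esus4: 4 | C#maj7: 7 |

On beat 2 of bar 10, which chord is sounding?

Beat 2 of bar 10 is beat (10−1)×4 + 2 = 38 overall.
Running totals: Cadd9 ends at 4, Em ends at 11, A ends at 16, F#6 ends at 19, Emaj7 ends at 20, Dsus4 ends at 22, C#dim ends at 24, Bb6 ends at 26, Absus4 ends at 28, Cm ends at 30, Ebm7 ends at 33, Esus4 ends at 37, C#maj7 ends at 44.
Beat 38 falls within C#maj7.

C#maj7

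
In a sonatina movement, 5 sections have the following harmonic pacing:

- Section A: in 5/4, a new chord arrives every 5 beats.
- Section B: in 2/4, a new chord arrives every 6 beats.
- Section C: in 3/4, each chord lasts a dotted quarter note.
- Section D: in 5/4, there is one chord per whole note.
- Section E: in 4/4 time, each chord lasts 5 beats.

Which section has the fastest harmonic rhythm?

A: 5 beats/bar ÷ 5 beats/chord = 1 chord/bar.
B: 2 beats/bar ÷ 6 beats/chord = 1/3 chords/bar.
C: 3 beats/bar ÷ 1.5 beats/chord = 2 chords/bar.
D: 5 beats/bar ÷ 4 beats/chord = 1.25 chords/bar.
E: 4 beats/bar ÷ 5 beats/chord = 0.8 chords/bar.
Fastest is C at 2 chords/bar.

Section C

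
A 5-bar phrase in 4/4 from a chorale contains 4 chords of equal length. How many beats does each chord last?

5 beats

5 bars × 4 beats/bar = 20 beats total.
20 beats ÷ 4 chords = 5 beats per chord.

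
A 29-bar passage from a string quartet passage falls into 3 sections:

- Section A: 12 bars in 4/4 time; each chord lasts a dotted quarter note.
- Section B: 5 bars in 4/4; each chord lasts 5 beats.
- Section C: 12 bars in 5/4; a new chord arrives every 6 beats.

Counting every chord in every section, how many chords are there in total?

46 chords

A has 48 beats and chords last 1.5 each, so 32 chords.
B has 20 beats and chords last 5 each, so 4 chords.
C has 60 beats and chords last 6 each, so 10 chords.
Total: 32 + 4 + 10 = 46.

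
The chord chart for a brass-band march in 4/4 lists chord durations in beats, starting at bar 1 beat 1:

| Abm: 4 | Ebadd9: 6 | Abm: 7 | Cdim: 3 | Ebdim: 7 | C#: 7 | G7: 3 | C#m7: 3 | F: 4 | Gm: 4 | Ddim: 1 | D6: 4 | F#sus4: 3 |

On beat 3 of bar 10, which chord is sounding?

C#m7

Beat 3 of bar 10 is beat (10−1)×4 + 3 = 39 overall.
Running totals: Abm ends at 4, Ebadd9 ends at 10, Abm ends at 17, Cdim ends at 20, Ebdim ends at 27, C# ends at 34, G7 ends at 37, C#m7 ends at 40.
Beat 39 falls within C#m7.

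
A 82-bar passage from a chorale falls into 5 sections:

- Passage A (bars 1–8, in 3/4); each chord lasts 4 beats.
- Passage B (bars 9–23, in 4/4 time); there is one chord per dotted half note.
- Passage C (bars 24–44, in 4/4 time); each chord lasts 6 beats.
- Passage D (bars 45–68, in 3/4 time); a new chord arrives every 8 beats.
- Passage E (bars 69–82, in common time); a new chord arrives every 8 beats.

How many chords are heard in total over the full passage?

A has 24 beats and chords last 4 each, so 6 chords.
B has 60 beats and chords last 3 each, so 20 chords.
C has 84 beats and chords last 6 each, so 14 chords.
D has 72 beats and chords last 8 each, so 9 chords.
E has 56 beats and chords last 8 each, so 7 chords.
Total: 6 + 20 + 14 + 9 + 7 = 56.

56 chords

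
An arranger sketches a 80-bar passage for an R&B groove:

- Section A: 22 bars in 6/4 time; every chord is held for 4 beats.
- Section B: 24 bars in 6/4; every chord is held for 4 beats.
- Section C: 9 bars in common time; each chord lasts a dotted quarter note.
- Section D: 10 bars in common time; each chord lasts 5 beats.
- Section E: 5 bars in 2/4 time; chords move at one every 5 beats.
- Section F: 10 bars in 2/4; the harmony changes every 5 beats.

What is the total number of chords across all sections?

A: 22 bars × 6 beats = 132 beats; 4 beats/chord → 33 chords.
B: 24 bars × 6 beats = 144 beats; 4 beats/chord → 36 chords.
C: 9 bars × 4 beats = 36 beats; 1.5 beats/chord → 24 chords.
D: 10 bars × 4 beats = 40 beats; 5 beats/chord → 8 chords.
E: 5 bars × 2 beats = 10 beats; 5 beats/chord → 2 chords.
F: 10 bars × 2 beats = 20 beats; 5 beats/chord → 4 chords.
Total: 33 + 36 + 24 + 8 + 2 + 4 = 107.

107 chords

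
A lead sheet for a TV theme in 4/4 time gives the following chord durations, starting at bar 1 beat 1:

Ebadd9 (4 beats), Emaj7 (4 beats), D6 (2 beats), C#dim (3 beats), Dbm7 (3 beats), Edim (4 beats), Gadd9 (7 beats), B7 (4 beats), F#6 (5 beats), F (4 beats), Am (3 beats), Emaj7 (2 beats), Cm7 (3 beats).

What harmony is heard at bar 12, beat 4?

Cm7

Beat 4 of bar 12 is beat (12−1)×4 + 4 = 48 overall.
Running totals: Ebadd9 ends at 4, Emaj7 ends at 8, D6 ends at 10, C#dim ends at 13, Dbm7 ends at 16, Edim ends at 20, Gadd9 ends at 27, B7 ends at 31, F#6 ends at 36, F ends at 40, Am ends at 43, Emaj7 ends at 45, Cm7 ends at 48.
Beat 48 falls within Cm7.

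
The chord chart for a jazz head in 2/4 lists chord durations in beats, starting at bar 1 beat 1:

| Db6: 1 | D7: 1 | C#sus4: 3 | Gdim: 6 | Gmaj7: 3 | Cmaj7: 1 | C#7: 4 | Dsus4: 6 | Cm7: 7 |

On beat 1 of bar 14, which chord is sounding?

Cm7

Beat 1 of bar 14 is beat (14−1)×2 + 1 = 27 overall.
Running totals: Db6 ends at 1, D7 ends at 2, C#sus4 ends at 5, Gdim ends at 11, Gmaj7 ends at 14, Cmaj7 ends at 15, C#7 ends at 19, Dsus4 ends at 25, Cm7 ends at 32.
Beat 27 falls within Cm7.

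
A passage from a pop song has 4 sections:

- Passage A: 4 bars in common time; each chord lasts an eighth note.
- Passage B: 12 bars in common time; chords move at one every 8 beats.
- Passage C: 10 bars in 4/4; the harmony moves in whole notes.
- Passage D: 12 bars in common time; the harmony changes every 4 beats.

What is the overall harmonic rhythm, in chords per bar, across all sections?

A: 4 bars of 4 beats is 16 beats; at 0.5 beats each that's 32 chords.
B: 12 bars of 4 beats is 48 beats; at 8 beats each that's 6 chords.
C: 10 bars of 4 beats is 40 beats; at 4 beats each that's 10 chords.
D: 12 bars of 4 beats is 48 beats; at 4 beats each that's 12 chords.
Overall: 60 chords over 38 bars → 60/38 = 30/19 chords per bar.

30/19 chords per bar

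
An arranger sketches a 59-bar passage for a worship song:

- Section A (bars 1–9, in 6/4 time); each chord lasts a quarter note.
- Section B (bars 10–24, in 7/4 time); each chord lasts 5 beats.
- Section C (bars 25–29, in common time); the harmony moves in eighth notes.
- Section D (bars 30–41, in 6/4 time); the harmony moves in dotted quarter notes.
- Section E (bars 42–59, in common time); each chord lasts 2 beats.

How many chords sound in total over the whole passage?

199 chords

A: 9·6 = 54 beats, 54/1 = 54 chords.
B: 15·7 = 105 beats, 105/5 = 21 chords.
C: 5·4 = 20 beats, 20/0.5 = 40 chords.
D: 12·6 = 72 beats, 72/1.5 = 48 chords.
E: 18·4 = 72 beats, 72/2 = 36 chords.
Total: 54 + 21 + 40 + 48 + 36 = 199.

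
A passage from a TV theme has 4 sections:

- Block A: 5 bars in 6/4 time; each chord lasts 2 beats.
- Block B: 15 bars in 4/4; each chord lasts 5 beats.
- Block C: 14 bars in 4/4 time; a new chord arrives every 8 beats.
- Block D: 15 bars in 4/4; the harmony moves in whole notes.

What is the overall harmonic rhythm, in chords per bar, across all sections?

A: 5 bars of 6 beats is 30 beats; at 2 beats each that's 15 chords.
B: 15 bars of 4 beats is 60 beats; at 5 beats each that's 12 chords.
C: 14 bars of 4 beats is 56 beats; at 8 beats each that's 7 chords.
D: 15 bars of 4 beats is 60 beats; at 4 beats each that's 15 chords.
Overall: 49 chords over 49 bars → 49/49 = 1 chords per bar.

1 chords per bar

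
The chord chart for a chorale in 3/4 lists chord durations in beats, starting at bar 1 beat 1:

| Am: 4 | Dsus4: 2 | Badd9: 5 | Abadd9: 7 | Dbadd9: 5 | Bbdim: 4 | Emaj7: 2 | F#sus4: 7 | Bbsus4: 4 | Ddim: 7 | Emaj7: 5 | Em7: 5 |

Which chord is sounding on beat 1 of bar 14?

Beat 1 of bar 14 is beat (14−1)×3 + 1 = 40 overall.
Running totals: Am ends at 4, Dsus4 ends at 6, Badd9 ends at 11, Abadd9 ends at 18, Dbadd9 ends at 23, Bbdim ends at 27, Emaj7 ends at 29, F#sus4 ends at 36, Bbsus4 ends at 40.
Beat 40 falls within Bbsus4.

Bbsus4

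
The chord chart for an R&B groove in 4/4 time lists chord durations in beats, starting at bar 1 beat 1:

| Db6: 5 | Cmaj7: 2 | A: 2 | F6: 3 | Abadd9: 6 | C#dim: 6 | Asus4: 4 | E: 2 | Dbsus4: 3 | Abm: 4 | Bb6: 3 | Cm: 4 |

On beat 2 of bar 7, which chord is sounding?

Beat 2 of bar 7 is beat (7−1)×4 + 2 = 26 overall.
Running totals: Db6 ends at 5, Cmaj7 ends at 7, A ends at 9, F6 ends at 12, Abadd9 ends at 18, C#dim ends at 24, Asus4 ends at 28.
Beat 26 falls within Asus4.

Asus4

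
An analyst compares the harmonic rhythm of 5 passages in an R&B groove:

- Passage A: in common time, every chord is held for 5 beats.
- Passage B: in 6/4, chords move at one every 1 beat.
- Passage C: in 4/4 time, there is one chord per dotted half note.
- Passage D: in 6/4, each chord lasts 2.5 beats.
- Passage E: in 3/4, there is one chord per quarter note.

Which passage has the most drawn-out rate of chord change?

Passage A

A: 4 beats/bar ÷ 5 beats/chord = 0.8 chords/bar.
B: 6 beats/bar ÷ 1 beat/chord = 6 chords/bar.
C: 4 beats/bar ÷ 3 beats/chord = 4/3 chords/bar.
D: 6 beats/bar ÷ 2.5 beats/chord = 2.4 chords/bar.
E: 3 beats/bar ÷ 1 beat/chord = 3 chords/bar.
Slowest is A at 0.8 chords/bar.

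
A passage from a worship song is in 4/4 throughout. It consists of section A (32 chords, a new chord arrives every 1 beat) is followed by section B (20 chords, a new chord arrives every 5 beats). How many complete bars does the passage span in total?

A: 32 × 1 = 32 beats = 8 bars.
B: 20 × 5 = 100 beats = 25 bars.
Total: 8 + 25 = 33 bars.

33 bars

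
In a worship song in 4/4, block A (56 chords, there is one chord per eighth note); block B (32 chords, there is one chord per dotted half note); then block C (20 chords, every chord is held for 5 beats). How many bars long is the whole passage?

56 bars

A: 56 × 0.5 = 28 beats = 7 bars.
B: 32 × 3 = 96 beats = 24 bars.
C: 20 × 5 = 100 beats = 25 bars.
Total: 7 + 24 + 25 = 56 bars.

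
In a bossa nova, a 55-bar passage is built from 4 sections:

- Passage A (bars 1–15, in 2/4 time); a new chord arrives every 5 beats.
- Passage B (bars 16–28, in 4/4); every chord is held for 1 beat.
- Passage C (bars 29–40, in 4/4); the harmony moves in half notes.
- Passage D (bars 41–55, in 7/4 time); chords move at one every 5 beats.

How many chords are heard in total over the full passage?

103 chords

A: 15·2 = 30 beats, 30/5 = 6 chords.
B: 13·4 = 52 beats, 52/1 = 52 chords.
C: 12·4 = 48 beats, 48/2 = 24 chords.
D: 15·7 = 105 beats, 105/5 = 21 chords.
Total: 6 + 52 + 24 + 21 = 103.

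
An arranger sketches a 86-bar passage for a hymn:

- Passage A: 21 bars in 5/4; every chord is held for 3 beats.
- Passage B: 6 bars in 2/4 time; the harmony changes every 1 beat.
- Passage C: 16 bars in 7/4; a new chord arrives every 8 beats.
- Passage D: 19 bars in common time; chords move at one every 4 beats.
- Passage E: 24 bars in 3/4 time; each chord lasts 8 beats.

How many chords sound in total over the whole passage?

A: 21 bars × 5 beats = 105 beats; 3 beats/chord → 35 chords.
B: 6 bars × 2 beats = 12 beats; 1 beat/chord → 12 chords.
C: 16 bars × 7 beats = 112 beats; 8 beats/chord → 14 chords.
D: 19 bars × 4 beats = 76 beats; 4 beats/chord → 19 chords.
E: 24 bars × 3 beats = 72 beats; 8 beats/chord → 9 chords.
Total: 35 + 12 + 14 + 19 + 9 = 89.

89 chords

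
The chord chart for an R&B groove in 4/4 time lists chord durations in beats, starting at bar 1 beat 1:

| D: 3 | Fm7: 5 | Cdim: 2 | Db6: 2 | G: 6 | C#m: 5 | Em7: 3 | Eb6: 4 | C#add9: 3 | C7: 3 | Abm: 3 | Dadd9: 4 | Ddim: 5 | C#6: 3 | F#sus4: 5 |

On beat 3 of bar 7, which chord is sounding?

Eb6

Beat 3 of bar 7 is beat (7−1)×4 + 3 = 27 overall.
Running totals: D ends at 3, Fm7 ends at 8, Cdim ends at 10, Db6 ends at 12, G ends at 18, C#m ends at 23, Em7 ends at 26, Eb6 ends at 30.
Beat 27 falls within Eb6.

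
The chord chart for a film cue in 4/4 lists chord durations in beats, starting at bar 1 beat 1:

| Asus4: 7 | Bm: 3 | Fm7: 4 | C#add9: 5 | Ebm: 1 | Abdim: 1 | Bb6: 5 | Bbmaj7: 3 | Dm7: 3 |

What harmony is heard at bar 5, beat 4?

Ebm

Beat 4 of bar 5 is beat (5−1)×4 + 4 = 20 overall.
Running totals: Asus4 ends at 7, Bm ends at 10, Fm7 ends at 14, C#add9 ends at 19, Ebm ends at 20.
Beat 20 falls within Ebm.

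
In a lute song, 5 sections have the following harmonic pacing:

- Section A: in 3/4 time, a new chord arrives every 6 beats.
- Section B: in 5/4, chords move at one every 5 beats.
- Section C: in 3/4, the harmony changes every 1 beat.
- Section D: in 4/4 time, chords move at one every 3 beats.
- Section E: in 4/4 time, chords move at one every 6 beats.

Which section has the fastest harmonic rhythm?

Section C

A: 3/6 = 0.5 chords/bar.
B: 5/5 = 1 chord/bar.
C: 3/1 = 3 chords/bar.
D: 4/3 = 4/3 chords/bar.
E: 4/6 = 2/3 chords/bar.
Fastest is C at 3 chords/bar.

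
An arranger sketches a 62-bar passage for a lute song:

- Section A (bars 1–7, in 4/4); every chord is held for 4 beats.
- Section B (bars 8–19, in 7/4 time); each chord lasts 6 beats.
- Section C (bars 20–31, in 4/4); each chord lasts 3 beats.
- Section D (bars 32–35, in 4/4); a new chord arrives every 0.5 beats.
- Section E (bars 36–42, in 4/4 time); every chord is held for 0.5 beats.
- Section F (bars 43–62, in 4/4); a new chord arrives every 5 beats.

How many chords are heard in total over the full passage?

141 chords

A: 7·4 = 28 beats, 28/4 = 7 chords.
B: 12·7 = 84 beats, 84/6 = 14 chords.
C: 12·4 = 48 beats, 48/3 = 16 chords.
D: 4·4 = 16 beats, 16/0.5 = 32 chords.
E: 7·4 = 28 beats, 28/0.5 = 56 chords.
F: 20·4 = 80 beats, 80/5 = 16 chords.
Total: 7 + 14 + 16 + 32 + 56 + 16 = 141.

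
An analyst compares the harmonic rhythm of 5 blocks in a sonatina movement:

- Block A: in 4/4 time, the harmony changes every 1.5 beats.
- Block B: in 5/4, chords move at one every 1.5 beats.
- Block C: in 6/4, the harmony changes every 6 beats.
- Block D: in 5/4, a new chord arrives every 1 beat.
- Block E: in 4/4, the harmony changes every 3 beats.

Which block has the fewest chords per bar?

A: 4 beats/bar ÷ 1.5 beats/chord = 8/3 chords/bar.
B: 5 beats/bar ÷ 1.5 beats/chord = 10/3 chords/bar.
C: 6 beats/bar ÷ 6 beats/chord = 1 chord/bar.
D: 5 beats/bar ÷ 1 beat/chord = 5 chords/bar.
E: 4 beats/bar ÷ 3 beats/chord = 4/3 chords/bar.
Slowest is C at 1 chords/bar.

Block C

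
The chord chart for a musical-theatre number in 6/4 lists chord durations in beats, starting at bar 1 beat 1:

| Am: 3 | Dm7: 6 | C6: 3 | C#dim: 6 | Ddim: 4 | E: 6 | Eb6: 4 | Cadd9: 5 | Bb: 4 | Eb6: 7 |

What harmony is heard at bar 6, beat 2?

Beat 2 of bar 6 is beat (6−1)×6 + 2 = 32 overall.
Running totals: Am ends at 3, Dm7 ends at 9, C6 ends at 12, C#dim ends at 18, Ddim ends at 22, E ends at 28, Eb6 ends at 32.
Beat 32 falls within Eb6.

Eb6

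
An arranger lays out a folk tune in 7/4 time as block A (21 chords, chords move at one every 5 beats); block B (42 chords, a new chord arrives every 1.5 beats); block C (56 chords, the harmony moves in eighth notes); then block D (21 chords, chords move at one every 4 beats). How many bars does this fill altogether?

A: 21 × 5 = 105 beats = 15 bars.
B: 42 × 1.5 = 63 beats = 9 bars.
C: 56 × 0.5 = 28 beats = 4 bars.
D: 21 × 4 = 84 beats = 12 bars.
Total: 15 + 9 + 4 + 12 = 40 bars.

40 bars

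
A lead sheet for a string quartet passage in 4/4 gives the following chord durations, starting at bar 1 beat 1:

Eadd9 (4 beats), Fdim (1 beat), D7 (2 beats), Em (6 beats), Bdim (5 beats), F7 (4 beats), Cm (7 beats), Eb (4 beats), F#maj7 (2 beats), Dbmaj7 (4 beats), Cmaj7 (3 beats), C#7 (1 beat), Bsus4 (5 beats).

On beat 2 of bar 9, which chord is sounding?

F#maj7

Beat 2 of bar 9 is beat (9−1)×4 + 2 = 34 overall.
Running totals: Eadd9 ends at 4, Fdim ends at 5, D7 ends at 7, Em ends at 13, Bdim ends at 18, F7 ends at 22, Cm ends at 29, Eb ends at 33, F#maj7 ends at 35.
Beat 34 falls within F#maj7.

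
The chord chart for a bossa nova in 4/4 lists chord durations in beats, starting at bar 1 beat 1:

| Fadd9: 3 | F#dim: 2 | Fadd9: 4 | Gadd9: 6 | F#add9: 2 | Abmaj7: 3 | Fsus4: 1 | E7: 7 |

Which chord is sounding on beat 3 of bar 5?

Abmaj7

Beat 3 of bar 5 is beat (5−1)×4 + 3 = 19 overall.
Running totals: Fadd9 ends at 3, F#dim ends at 5, Fadd9 ends at 9, Gadd9 ends at 15, F#add9 ends at 17, Abmaj7 ends at 20.
Beat 19 falls within Abmaj7.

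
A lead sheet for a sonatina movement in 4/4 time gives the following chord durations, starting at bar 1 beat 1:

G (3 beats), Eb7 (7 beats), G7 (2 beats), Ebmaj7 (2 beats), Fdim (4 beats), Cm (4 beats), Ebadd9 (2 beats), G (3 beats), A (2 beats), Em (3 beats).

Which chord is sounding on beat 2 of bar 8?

Em

Beat 2 of bar 8 is beat (8−1)×4 + 2 = 30 overall.
Running totals: G ends at 3, Eb7 ends at 10, G7 ends at 12, Ebmaj7 ends at 14, Fdim ends at 18, Cm ends at 22, Ebadd9 ends at 24, G ends at 27, A ends at 29, Em ends at 32.
Beat 30 falls within Em.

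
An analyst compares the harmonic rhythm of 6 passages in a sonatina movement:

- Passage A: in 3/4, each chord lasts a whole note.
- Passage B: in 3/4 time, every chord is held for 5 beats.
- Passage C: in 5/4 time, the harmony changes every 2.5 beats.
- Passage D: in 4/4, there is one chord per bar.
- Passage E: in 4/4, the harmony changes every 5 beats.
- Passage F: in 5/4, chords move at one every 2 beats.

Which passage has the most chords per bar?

A: each chord is 4 beats in 3/4, so 0.75 per bar.
B: each chord is 5 beats in 3/4, so 0.6 per bar.
C: each chord is 2.5 beats in 5/4, so 2 per bar.
D: each chord is 4 beats in 4/4, so 1 per bar.
E: each chord is 5 beats in 4/4, so 0.8 per bar.
F: each chord is 2 beats in 5/4, so 2.5 per bar.
Fastest is F at 2.5 chords/bar.

Passage F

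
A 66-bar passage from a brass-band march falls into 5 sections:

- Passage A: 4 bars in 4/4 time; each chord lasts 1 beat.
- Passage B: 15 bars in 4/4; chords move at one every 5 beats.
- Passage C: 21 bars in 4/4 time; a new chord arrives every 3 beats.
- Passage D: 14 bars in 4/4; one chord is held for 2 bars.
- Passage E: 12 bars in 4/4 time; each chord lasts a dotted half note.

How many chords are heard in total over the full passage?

79 chords

A: 4 bars × 4 beats = 16 beats; 1 beat/chord → 16 chords.
B: 15 bars × 4 beats = 60 beats; 5 beats/chord → 12 chords.
C: 21 bars × 4 beats = 84 beats; 3 beats/chord → 28 chords.
D: 14 bars × 4 beats = 56 beats; 8 beats/chord → 7 chords.
E: 12 bars × 4 beats = 48 beats; 3 beats/chord → 16 chords.
Total: 16 + 12 + 28 + 7 + 16 = 79.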